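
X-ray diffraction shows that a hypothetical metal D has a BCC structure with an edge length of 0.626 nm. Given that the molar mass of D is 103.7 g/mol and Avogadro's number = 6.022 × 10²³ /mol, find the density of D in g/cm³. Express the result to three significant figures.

1.40 g/cm³

A BCC unit cell contains Z = 2 atoms.
Cell volume: a³ = (0.626 nm)³ = (6.260 × 10^-8 cm)³ = 2.453 × 10^-22 cm³.
ρ = Z·M/(N_A·a³) = 2 × 103.7 / (6.022 × 10²³ × 2.453 × 10^-22) = 1.404 g/cm³.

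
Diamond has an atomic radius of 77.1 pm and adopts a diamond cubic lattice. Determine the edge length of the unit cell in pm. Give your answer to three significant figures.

356 pm

In a diamond cubic lattice, nearest neighbors lie along the body diagonal with √3·a = 8r.
a = 8r/√3 = 8 × 77.1 / 1.7321 = 356 pm.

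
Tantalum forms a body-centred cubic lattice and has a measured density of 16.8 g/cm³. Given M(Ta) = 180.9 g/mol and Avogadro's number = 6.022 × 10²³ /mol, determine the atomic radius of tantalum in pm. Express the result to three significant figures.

143 pm

For a BCC cell (Z = 2), a³ = Z·M/(N_A·ρ) = 2 × 180.9 / (6.022 × 10²³ × 16.80) = 3.576 × 10^-23 cm³, so a = 3.295 × 10^-8 cm = 329.5 pm.
Atoms touch along the body diagonal, so √3·a = 4r, so r = 0.4330 × a = 143 pm.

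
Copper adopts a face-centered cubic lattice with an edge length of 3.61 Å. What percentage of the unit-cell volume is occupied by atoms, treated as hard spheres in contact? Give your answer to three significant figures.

In an FCC lattice atoms touch along the face diagonal, so √2·a = 4r, so r = 0.3536a = 1.276 Å.
Packing fraction = Z·(4/3)πr³ / a³ = 4 × (4/3)π × (1.276)³ / (3.61)³ = 0.7405 = 74.0%.

74.0%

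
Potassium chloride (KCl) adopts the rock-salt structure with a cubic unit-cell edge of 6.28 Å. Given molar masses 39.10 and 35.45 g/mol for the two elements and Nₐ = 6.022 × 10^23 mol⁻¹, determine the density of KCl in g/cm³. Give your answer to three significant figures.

2.00 g/cm³

The rock-salt structure contains Z = 4 formula units per cell; M(KCl) = 39.10 + 35.45 = 74.55 g/mol.
a³ = (6.280 × 10^-8 cm)³ = 2.477 × 10^-22 cm³.
ρ = 4 × 74.55 / (6.022 × 10²³ × 2.477 × 10^-22) = 1.999 g/cm³.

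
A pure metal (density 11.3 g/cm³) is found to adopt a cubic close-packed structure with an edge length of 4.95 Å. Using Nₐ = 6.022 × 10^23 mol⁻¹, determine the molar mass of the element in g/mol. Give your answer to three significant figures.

206 g/mol

An FCC cell has Z = 4 atoms; a = 4.950 × 10^-8 cm.
M = ρ·N_A·a³/Z = 11.3 × 6.022 × 10²³ × 1.213 × 10^-22 / 4 = 206 g/mol.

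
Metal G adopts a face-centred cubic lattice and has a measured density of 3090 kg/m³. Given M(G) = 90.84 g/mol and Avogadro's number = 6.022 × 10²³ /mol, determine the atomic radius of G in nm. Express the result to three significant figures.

0.205 nm

For an FCC cell (Z = 4), a³ = Z·M/(N_A·ρ) = 4 × 90.84 / (6.022 × 10²³ × 3.090) = 1.953 × 10^-22 cm³, so a = 5.802 × 10^-8 cm = 0.5802 nm.
Atoms touch along the face diagonal, so √2·a = 4r, so r = 0.3536 × a = 0.205 nm.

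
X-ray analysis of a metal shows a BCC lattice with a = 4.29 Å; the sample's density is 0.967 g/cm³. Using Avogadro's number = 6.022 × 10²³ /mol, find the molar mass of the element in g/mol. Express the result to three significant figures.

23.0 g/mol

A BCC cell has Z = 2 atoms; a = 4.290 × 10^-8 cm.
M = ρ·N_A·a³/Z = 0.967 × 6.022 × 10²³ × 7.895 × 10^-23 / 2 = 23.0 g/mol.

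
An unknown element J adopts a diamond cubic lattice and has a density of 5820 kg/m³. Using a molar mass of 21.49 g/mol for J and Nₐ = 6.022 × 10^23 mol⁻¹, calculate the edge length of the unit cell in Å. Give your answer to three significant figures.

3.66 Å

With Z = 8 atoms per diamond cubic cell, a³ = Z·M/(N_A·ρ) = 8 × 21.49 / (6.022 × 10²³ × 5.820 g/cm³) = 4.905 × 10^-23 cm³.
a = (4.905 × 10^-23)^(1/3) = 3.661 × 10^-8 cm = 3.66 Å.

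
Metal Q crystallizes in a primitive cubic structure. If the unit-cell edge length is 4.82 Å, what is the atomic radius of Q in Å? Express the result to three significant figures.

In a simple cubic lattice, atoms touch along the cell edge, so a = 2r.
r = a/2 = 4.82/2 = 2.41 Å.

2.41 Å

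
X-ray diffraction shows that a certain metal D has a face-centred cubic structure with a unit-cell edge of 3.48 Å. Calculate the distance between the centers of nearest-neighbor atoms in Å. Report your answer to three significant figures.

2.46 Å

In an FCC structure, atoms touch along the face diagonal, so √2·a = 4r; the nearest-neighbor distance equals 2r = 0.7071·a.
d = 0.7071 × 3.48 = 2.46 Å.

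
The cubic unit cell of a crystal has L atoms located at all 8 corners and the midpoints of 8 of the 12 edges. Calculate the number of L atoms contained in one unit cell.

Corner atoms are shared by 8 cells (1/8 each), edge atoms by 4 (1/4 each).
Net atoms = 8 × 1/8 + 8 × 1/4 = 1 + 2 = 3.

3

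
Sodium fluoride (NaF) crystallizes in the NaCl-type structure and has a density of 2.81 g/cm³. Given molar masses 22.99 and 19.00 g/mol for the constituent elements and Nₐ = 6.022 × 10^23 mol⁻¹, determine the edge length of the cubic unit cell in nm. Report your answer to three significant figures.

0.463 nm

M(NaF) = 41.99 g/mol; Z = 4 formula units per cell.
a³ = Z·M/(N_A·ρ) = 4 × 41.99 / (6.022 × 10²³ × 2.81) = 9.926 × 10^-23 cm³, so a = 4.630 × 10^-8 cm = 0.463 nm.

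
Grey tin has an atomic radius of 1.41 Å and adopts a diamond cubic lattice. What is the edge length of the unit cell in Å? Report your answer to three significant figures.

In a diamond cubic lattice, nearest neighbors lie along the body diagonal with √3·a = 8r.
a = 8r/√3 = 8 × 1.41 / 1.7321 = 6.51 Å.

6.51 Å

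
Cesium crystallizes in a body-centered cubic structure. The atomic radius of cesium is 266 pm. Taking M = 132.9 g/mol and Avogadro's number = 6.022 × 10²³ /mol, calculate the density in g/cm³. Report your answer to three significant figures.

1.90 g/cm³

In a BCC lattice, atoms touch along the body diagonal, so √3·a = 4r, giving a = 614.3 pm = 6.143 × 10^-8 cm.
With Z = 2, ρ = Z·M/(N_A·a³) = 2 × 132.9 / (6.022 × 10²³ × 2.318 × 10^-22) = 1.904 g/cm³.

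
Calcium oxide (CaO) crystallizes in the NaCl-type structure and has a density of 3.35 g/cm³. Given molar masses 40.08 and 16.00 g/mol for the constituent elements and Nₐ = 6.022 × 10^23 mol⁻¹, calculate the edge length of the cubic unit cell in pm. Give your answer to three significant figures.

M(CaO) = 56.08 g/mol; Z = 4 formula units per cell.
a³ = Z·M/(N_A·ρ) = 4 × 56.08 / (6.022 × 10²³ × 3.35) = 1.112 × 10^-22 cm³, so a = 4.809 × 10^-8 cm = 481 pm.

481 pm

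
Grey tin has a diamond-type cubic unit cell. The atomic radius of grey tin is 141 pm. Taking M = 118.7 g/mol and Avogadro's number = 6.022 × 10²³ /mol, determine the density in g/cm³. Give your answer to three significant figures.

In a diamond cubic lattice, nearest neighbors lie along the body diagonal with √3·a = 8r, giving a = 651.3 pm = 6.513 × 10^-8 cm.
With Z = 8, ρ = Z·M/(N_A·a³) = 8 × 118.7 / (6.022 × 10²³ × 2.762 × 10^-22) = 5.709 g/cm³.

5.71 g/cm³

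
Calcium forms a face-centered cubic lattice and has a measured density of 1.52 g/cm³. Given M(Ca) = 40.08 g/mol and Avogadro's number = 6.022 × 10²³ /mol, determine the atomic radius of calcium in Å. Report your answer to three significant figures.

1.98 Å

For an FCC cell (Z = 4), a³ = Z·M/(N_A·ρ) = 4 × 40.08 / (6.022 × 10²³ × 1.520) = 1.751 × 10^-22 cm³, so a = 5.595 × 10^-8 cm = 5.595 Å.
Atoms touch along the face diagonal, so √2·a = 4r, so r = 0.3536 × a = 1.98 Å.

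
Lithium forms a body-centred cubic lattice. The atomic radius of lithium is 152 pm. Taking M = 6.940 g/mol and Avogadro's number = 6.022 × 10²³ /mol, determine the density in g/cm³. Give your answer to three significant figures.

In a BCC lattice, atoms touch along the body diagonal, so √3·a = 4r, giving a = 351.0 pm = 3.510 × 10^-8 cm.
With Z = 2, ρ = Z·M/(N_A·a³) = 2 × 6.940 / (6.022 × 10²³ × 4.325 × 10^-23) = 0.5329 g/cm³.

0.533 g/cm³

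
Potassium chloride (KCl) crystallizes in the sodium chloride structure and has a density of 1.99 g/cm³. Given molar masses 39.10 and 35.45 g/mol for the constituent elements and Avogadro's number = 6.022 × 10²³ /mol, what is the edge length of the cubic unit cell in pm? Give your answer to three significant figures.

M(KCl) = 74.55 g/mol; Z = 4 formula units per cell.
a³ = Z·M/(N_A·ρ) = 4 × 74.55 / (6.022 × 10²³ × 1.99) = 2.488 × 10^-22 cm³, so a = 6.290 × 10^-8 cm = 629 pm.

629 pm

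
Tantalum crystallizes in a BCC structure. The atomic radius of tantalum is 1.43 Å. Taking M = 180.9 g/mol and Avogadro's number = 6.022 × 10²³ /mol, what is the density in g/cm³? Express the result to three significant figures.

16.7 g/cm³

In a BCC lattice, atoms touch along the body diagonal, so √3·a = 4r, giving a = 3.302 Å = 3.302 × 10^-8 cm.
With Z = 2, ρ = Z·M/(N_A·a³) = 2 × 180.9 / (6.022 × 10²³ × 3.602 × 10^-23) = 16.68 g/cm³.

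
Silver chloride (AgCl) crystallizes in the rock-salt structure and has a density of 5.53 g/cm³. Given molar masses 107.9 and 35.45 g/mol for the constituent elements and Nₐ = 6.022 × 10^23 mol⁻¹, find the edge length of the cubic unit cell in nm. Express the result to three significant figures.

0.556 nm

M(AgCl) = 143.35 g/mol; Z = 4 formula units per cell.
a³ = Z·M/(N_A·ρ) = 4 × 143.35 / (6.022 × 10²³ × 5.53) = 1.722 × 10^-22 cm³, so a = 5.563 × 10^-8 cm = 0.556 nm.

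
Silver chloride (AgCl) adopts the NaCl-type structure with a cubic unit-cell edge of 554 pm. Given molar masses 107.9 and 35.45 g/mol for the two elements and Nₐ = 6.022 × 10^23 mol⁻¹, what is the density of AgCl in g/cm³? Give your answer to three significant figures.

5.60 g/cm³

The NaCl-type structure contains Z = 4 formula units per cell; M(AgCl) = 107.9 + 35.45 = 143.35 g/mol.
a³ = (5.540 × 10^-8 cm)³ = 1.700 × 10^-22 cm³.
ρ = 4 × 143.35 / (6.022 × 10²³ × 1.700 × 10^-22) = 5.600 g/cm³.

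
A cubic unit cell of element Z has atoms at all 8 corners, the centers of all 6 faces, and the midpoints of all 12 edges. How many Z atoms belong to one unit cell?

Corner atoms are shared by 8 cells (1/8 each), face atoms by 2 (1/2 each), edge atoms by 4 (1/4 each).
Net atoms = 8 × 1/8 + 6 × 1/2 + 12 × 1/4 = 1 + 3 + 3 = 7.

7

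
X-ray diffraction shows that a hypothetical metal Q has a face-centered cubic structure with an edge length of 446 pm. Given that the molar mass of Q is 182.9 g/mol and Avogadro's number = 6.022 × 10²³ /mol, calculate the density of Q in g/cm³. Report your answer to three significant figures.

An FCC unit cell contains Z = 4 atoms.
Cell volume: a³ = (446 pm)³ = (4.460 × 10^-8 cm)³ = 8.872 × 10^-23 cm³.
ρ = Z·M/(N_A·a³) = 4 × 182.9 / (6.022 × 10²³ × 8.872 × 10^-23) = 13.69 g/cm³.

13.7 g/cm³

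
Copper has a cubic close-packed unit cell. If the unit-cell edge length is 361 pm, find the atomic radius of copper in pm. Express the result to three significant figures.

In an FCC lattice, atoms touch along the face diagonal, so √2·a = 4r.
r = √2·a/4 = 1.4142 × 361 / 4 = 128 pm.

128 pm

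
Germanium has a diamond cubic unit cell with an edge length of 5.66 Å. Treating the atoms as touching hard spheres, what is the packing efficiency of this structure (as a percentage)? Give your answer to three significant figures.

34.0%

In a diamond cubic lattice nearest neighbors lie along the body diagonal with √3·a = 8r, so r = 0.2165a = 1.225 Å.
Packing fraction = Z·(4/3)πr³ / a³ = 8 × (4/3)π × (1.225)³ / (5.66)³ = 0.3401 = 34.0%.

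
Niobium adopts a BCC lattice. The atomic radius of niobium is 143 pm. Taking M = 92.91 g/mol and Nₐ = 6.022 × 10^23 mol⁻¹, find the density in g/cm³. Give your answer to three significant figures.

8.57 g/cm³

In a BCC lattice, atoms touch along the body diagonal, so √3·a = 4r, giving a = 330.2 pm = 3.302 × 10^-8 cm.
With Z = 2, ρ = Z·M/(N_A·a³) = 2 × 92.91 / (6.022 × 10²³ × 3.602 × 10^-23) = 8.567 g/cm³.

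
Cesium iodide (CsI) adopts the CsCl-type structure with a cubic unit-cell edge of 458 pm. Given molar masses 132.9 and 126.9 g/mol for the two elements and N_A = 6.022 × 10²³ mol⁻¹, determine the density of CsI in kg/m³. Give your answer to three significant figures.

The CsCl-type structure contains Z = 1 formula unit per cell; M(CsI) = 132.9 + 126.9 = 259.8 g/mol.
a³ = (4.580 × 10^-8 cm)³ = 9.607 × 10^-23 cm³.
ρ = 1 × 259.8 / (6.022 × 10²³ × 9.607 × 10^-23) = 4.491 g/cm³ = 4490 kg/m³.

4490 kg/m³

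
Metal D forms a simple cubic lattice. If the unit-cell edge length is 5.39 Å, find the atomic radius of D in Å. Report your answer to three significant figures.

In a simple cubic lattice, atoms touch along the cell edge, so a = 2r.
r = a/2 = 5.39/2 = 2.70 Å.

2.70 Å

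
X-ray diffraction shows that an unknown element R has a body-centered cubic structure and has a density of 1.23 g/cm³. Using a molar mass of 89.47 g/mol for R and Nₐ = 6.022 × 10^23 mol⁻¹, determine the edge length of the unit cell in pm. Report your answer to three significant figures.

With Z = 2 atoms per BCC cell, a³ = Z·M/(N_A·ρ) = 2 × 89.47 / (6.022 × 10²³ × 1.230 g/cm³) = 2.416 × 10^-22 cm³.
a = (2.416 × 10^-22)^(1/3) = 6.228 × 10^-8 cm = 623 pm.

623 pm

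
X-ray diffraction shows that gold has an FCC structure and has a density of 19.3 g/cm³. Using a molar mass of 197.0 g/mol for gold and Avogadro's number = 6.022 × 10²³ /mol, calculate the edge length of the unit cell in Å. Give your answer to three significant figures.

4.08 Å

With Z = 4 atoms per FCC cell, a³ = Z·M/(N_A·ρ) = 4 × 197.0 / (6.022 × 10²³ × 19.30 g/cm³) = 6.780 × 10^-23 cm³.
a = (6.780 × 10^-23)^(1/3) = 4.078 × 10^-8 cm = 4.08 Å.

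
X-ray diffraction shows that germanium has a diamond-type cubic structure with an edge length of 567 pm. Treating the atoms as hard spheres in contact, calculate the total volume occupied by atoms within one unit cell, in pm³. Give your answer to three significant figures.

6.20 × 10^7 pm³

In a diamond cubic lattice nearest neighbors lie along the body diagonal with √3·a = 8r, so r = 0.2165a = 122.8 pm.
V_atoms = Z × (4/3)πr³ = 8 × (4/3)π × (122.8)³ = 6.20 × 10^7 pm³.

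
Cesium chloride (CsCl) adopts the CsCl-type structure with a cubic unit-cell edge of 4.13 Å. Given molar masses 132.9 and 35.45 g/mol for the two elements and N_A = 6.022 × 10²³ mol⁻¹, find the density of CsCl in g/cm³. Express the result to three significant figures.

The CsCl-type structure contains Z = 1 formula unit per cell; M(CsCl) = 132.9 + 35.45 = 168.35 g/mol.
a³ = (4.130 × 10^-8 cm)³ = 7.044 × 10^-23 cm³.
ρ = 1 × 168.35 / (6.022 × 10²³ × 7.044 × 10^-23) = 3.968 g/cm³.

3.97 g/cm³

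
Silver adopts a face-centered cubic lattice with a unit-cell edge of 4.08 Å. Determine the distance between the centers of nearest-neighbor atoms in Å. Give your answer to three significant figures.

2.88 Å

In an FCC structure, atoms touch along the face diagonal, so √2·a = 4r; the nearest-neighbor distance equals 2r = 0.7071·a.
d = 0.7071 × 4.08 = 2.88 Å.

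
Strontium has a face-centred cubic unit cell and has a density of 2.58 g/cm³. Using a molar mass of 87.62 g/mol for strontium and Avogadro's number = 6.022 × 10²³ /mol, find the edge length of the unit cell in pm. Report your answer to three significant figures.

609 pm

With Z = 4 atoms per FCC cell, a³ = Z·M/(N_A·ρ) = 4 × 87.62 / (6.022 × 10²³ × 2.580 g/cm³) = 2.256 × 10^-22 cm³.
a = (2.256 × 10^-22)^(1/3) = 6.087 × 10^-8 cm = 609 pm.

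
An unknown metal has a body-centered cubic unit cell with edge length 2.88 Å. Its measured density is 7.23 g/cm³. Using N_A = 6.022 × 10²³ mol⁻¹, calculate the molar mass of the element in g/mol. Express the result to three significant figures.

A BCC cell has Z = 2 atoms; a = 2.880 × 10^-8 cm.
M = ρ·N_A·a³/Z = 7.23 × 6.022 × 10²³ × 2.389 × 10^-23 / 2 = 52.0 g/mol.

52.0 g/mol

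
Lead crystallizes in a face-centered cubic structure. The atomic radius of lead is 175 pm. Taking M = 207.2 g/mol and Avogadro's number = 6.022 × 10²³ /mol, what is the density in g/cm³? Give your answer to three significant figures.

11.3 g/cm³

In an FCC lattice, atoms touch along the face diagonal, so √2·a = 4r, giving a = 495.0 pm = 4.950 × 10^-8 cm.
With Z = 4, ρ = Z·M/(N_A·a³) = 4 × 207.2 / (6.022 × 10²³ × 1.213 × 10^-22) = 11.35 g/cm³.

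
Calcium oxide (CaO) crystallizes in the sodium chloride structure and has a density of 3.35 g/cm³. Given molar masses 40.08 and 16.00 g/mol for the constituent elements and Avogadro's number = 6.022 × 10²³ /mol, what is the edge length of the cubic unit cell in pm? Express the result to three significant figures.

M(CaO) = 56.08 g/mol; Z = 4 formula units per cell.
a³ = Z·M/(N_A·ρ) = 4 × 56.08 / (6.022 × 10²³ × 3.35) = 1.112 × 10^-22 cm³, so a = 4.809 × 10^-8 cm = 481 pm.

481 pm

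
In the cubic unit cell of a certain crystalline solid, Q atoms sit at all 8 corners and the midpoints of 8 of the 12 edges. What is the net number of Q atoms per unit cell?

3

Corner atoms are shared by 8 cells (1/8 each), edge atoms by 4 (1/4 each).
Net atoms = 8 × 1/8 + 8 × 1/4 = 1 + 2 = 3.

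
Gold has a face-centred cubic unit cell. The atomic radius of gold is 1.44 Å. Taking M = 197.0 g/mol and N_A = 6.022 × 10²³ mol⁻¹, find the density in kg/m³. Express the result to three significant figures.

In an FCC lattice, atoms touch along the face diagonal, so √2·a = 4r, giving a = 4.073 Å = 4.073 × 10^-8 cm.
With Z = 4, ρ = Z·M/(N_A·a³) = 4 × 197.0 / (6.022 × 10²³ × 6.757 × 10^-23) = 19.37 g/cm³ = 19400 kg/m³.

19400 kg/m³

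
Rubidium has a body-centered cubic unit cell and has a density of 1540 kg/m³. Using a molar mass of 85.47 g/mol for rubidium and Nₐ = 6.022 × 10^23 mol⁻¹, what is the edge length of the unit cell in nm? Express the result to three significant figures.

With Z = 2 atoms per BCC cell, a³ = Z·M/(N_A·ρ) = 2 × 85.47 / (6.022 × 10²³ × 1.540 g/cm³) = 1.843 × 10^-22 cm³.
a = (1.843 × 10^-22)^(1/3) = 5.691 × 10^-8 cm = 0.569 nm.

0.569 nm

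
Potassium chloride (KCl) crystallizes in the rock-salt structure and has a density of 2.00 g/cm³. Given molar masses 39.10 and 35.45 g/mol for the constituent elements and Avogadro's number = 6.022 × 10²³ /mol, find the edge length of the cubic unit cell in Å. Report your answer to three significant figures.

M(KCl) = 74.55 g/mol; Z = 4 formula units per cell.
a³ = Z·M/(N_A·ρ) = 4 × 74.55 / (6.022 × 10²³ × 2.00) = 2.476 × 10^-22 cm³, so a = 6.279 × 10^-8 cm = 6.28 Å.

6.28 Å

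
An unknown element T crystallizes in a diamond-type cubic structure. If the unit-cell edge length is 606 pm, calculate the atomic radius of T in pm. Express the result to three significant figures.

131 pm

In a diamond cubic lattice, nearest neighbors lie along the body diagonal with √3·a = 8r.
r = √3·a/8 = 1.7321 × 606 / 8 = 131 pm.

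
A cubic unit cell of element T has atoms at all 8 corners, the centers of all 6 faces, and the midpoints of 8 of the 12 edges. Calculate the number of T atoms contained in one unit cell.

Corner atoms are shared by 8 cells (1/8 each), face atoms by 2 (1/2 each), edge atoms by 4 (1/4 each).
Net atoms = 8 × 1/8 + 6 × 1/2 + 8 × 1/4 = 1 + 3 + 2 = 6.

6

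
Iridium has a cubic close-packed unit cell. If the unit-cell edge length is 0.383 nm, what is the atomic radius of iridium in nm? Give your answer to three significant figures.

0.135 nm

In an FCC lattice, atoms touch along the face diagonal, so √2·a = 4r.
r = √2·a/4 = 1.4142 × 0.383 / 4 = 0.135 nm.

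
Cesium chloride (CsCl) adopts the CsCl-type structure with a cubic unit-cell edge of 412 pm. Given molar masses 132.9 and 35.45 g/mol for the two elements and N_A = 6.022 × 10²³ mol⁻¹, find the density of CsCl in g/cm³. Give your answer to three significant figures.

The CsCl-type structure contains Z = 1 formula unit per cell; M(CsCl) = 132.9 + 35.45 = 168.35 g/mol.
a³ = (4.120 × 10^-8 cm)³ = 6.993 × 10^-23 cm³.
ρ = 1 × 168.35 / (6.022 × 10²³ × 6.993 × 10^-23) = 3.997 g/cm³.

4.00 g/cm³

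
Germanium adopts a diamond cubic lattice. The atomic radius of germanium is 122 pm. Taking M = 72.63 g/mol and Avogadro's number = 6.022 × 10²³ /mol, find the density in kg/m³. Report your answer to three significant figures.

5390 kg/m³

In a diamond cubic lattice, nearest neighbors lie along the body diagonal with √3·a = 8r, giving a = 563.5 pm = 5.635 × 10^-8 cm.
With Z = 8, ρ = Z·M/(N_A·a³) = 8 × 72.63 / (6.022 × 10²³ × 1.789 × 10^-22) = 5.393 g/cm³ = 5390 kg/m³.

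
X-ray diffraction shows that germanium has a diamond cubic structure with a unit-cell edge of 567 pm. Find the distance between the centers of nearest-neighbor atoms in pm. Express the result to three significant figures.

In a diamond cubic structure, nearest neighbors lie along the body diagonal with √3·a = 8r; the nearest-neighbor distance equals 2r = 0.4330·a.
d = 0.4330 × 567 = 246 pm.

246 pm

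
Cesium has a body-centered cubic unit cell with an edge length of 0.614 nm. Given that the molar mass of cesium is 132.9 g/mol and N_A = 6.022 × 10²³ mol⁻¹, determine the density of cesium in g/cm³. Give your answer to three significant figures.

A BCC unit cell contains Z = 2 atoms.
Cell volume: a³ = (0.614 nm)³ = (6.140 × 10^-8 cm)³ = 2.315 × 10^-22 cm³.
ρ = Z·M/(N_A·a³) = 2 × 132.9 / (6.022 × 10²³ × 2.315 × 10^-22) = 1.907 g/cm³.

1.91 g/cm³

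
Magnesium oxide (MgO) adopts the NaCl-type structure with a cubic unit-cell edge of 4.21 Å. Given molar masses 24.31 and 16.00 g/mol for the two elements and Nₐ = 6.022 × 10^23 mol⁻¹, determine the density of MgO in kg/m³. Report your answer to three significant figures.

The NaCl-type structure contains Z = 4 formula units per cell; M(MgO) = 24.31 + 16.00 = 40.31 g/mol.
a³ = (4.210 × 10^-8 cm)³ = 7.462 × 10^-23 cm³.
ρ = 4 × 40.31 / (6.022 × 10²³ × 7.462 × 10^-23) = 3.588 g/cm³ = 3590 kg/m³.

3590 kg/m³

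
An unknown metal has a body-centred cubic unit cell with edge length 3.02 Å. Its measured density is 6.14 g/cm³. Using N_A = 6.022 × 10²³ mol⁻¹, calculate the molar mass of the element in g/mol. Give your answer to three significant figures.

A BCC cell has Z = 2 atoms; a = 3.020 × 10^-8 cm.
M = ρ·N_A·a³/Z = 6.14 × 6.022 × 10²³ × 2.754 × 10^-23 / 2 = 50.9 g/mol.

50.9 g/mol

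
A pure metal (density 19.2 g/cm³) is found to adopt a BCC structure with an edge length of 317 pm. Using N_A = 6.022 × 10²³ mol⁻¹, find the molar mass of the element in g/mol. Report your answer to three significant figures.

A BCC cell has Z = 2 atoms; a = 3.170 × 10^-8 cm.
M = ρ·N_A·a³/Z = 19.2 × 6.022 × 10²³ × 3.186 × 10^-23 / 2 = 184 g/mol.

184 g/mol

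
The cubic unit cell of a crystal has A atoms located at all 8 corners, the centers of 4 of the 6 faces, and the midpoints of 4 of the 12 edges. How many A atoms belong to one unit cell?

Corner atoms are shared by 8 cells (1/8 each), face atoms by 2 (1/2 each), edge atoms by 4 (1/4 each).
Net atoms = 8 × 1/8 + 4 × 1/2 + 4 × 1/4 = 1 + 2 + 1 = 4.

4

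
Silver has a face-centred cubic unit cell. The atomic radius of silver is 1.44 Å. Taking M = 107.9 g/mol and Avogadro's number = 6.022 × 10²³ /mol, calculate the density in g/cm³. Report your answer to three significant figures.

In an FCC lattice, atoms touch along the face diagonal, so √2·a = 4r, giving a = 4.073 Å = 4.073 × 10^-8 cm.
With Z = 4, ρ = Z·M/(N_A·a³) = 4 × 107.9 / (6.022 × 10²³ × 6.757 × 10^-23) = 10.61 g/cm³.

10.6 g/cm³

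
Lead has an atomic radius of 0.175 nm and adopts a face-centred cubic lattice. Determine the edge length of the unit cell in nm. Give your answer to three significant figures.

In an FCC lattice, atoms touch along the face diagonal, so √2·a = 4r.
a = 4r/√2 = 4 × 0.175 / 1.4142 = 0.495 nm.

0.495 nm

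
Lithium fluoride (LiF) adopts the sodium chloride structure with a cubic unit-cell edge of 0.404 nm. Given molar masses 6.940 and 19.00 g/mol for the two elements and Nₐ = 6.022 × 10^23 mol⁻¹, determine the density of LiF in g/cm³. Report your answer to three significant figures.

2.61 g/cm³

The sodium chloride structure contains Z = 4 formula units per cell; M(LiF) = 6.940 + 19.00 = 25.94 g/mol.
a³ = (4.040 × 10^-8 cm)³ = 6.594 × 10^-23 cm³.
ρ = 4 × 25.94 / (6.022 × 10²³ × 6.594 × 10^-23) = 2.613 g/cm³.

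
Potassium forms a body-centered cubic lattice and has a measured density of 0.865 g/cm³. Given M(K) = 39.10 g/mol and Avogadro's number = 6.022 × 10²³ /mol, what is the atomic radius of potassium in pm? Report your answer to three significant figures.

For a BCC cell (Z = 2), a³ = Z·M/(N_A·ρ) = 2 × 39.10 / (6.022 × 10²³ × 0.8650) = 1.501 × 10^-22 cm³, so a = 5.315 × 10^-8 cm = 531.5 pm.
Atoms touch along the body diagonal, so √3·a = 4r, so r = 0.4330 × a = 230 pm.

230 pm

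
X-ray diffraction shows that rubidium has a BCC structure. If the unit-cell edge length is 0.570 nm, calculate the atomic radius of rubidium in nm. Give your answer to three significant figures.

0.247 nm

In a BCC lattice, atoms touch along the body diagonal, so √3·a = 4r.
r = √3·a/4 = 1.7321 × 0.570 / 4 = 0.247 nm.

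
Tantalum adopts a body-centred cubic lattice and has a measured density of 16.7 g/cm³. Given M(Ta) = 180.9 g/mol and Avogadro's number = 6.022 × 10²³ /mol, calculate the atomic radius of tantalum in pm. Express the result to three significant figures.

143 pm

For a BCC cell (Z = 2), a³ = Z·M/(N_A·ρ) = 2 × 180.9 / (6.022 × 10²³ × 16.70) = 3.598 × 10^-23 cm³, so a = 3.301 × 10^-8 cm = 330.1 pm.
Atoms touch along the body diagonal, so √3·a = 4r, so r = 0.4330 × a = 143 pm.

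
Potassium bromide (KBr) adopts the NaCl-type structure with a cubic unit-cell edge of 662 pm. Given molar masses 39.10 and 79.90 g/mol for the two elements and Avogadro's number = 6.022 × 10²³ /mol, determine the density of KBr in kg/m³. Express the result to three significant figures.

The NaCl-type structure contains Z = 4 formula units per cell; M(KBr) = 39.10 + 79.90 = 119.0 g/mol.
a³ = (6.620 × 10^-8 cm)³ = 2.901 × 10^-22 cm³.
ρ = 4 × 119.0 / (6.022 × 10²³ × 2.901 × 10^-22) = 2.725 g/cm³ = 2720 kg/m³.

2720 kg/m³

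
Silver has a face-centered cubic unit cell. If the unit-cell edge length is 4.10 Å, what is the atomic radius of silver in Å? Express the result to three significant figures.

In an FCC lattice, atoms touch along the face diagonal, so √2·a = 4r.
r = √2·a/4 = 1.4142 × 4.10 / 4 = 1.45 Å.

1.45 Å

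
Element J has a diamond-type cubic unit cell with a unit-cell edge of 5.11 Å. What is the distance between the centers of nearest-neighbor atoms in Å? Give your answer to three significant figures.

2.21 Å

In a diamond cubic structure, nearest neighbors lie along the body diagonal with √3·a = 8r; the nearest-neighbor distance equals 2r = 0.4330·a.
d = 0.4330 × 5.11 = 2.21 Å.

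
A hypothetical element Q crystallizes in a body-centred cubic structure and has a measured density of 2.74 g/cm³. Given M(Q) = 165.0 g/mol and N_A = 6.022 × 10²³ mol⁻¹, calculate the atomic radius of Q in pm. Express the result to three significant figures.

253 pm

For a BCC cell (Z = 2), a³ = Z·M/(N_A·ρ) = 2 × 165.0 / (6.022 × 10²³ × 2.740) = 2.000 × 10^-22 cm³, so a = 5.848 × 10^-8 cm = 584.8 pm.
Atoms touch along the body diagonal, so √3·a = 4r, so r = 0.4330 × a = 253 pm.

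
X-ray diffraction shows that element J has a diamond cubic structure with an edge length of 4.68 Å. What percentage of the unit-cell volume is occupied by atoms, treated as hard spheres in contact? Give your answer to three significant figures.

34.0%

In a diamond cubic lattice nearest neighbors lie along the body diagonal with √3·a = 8r, so r = 0.2165a = 1.013 Å.
Packing fraction = Z·(4/3)πr³ / a³ = 8 × (4/3)π × (1.013)³ / (4.68)³ = 0.3401 = 34.0%.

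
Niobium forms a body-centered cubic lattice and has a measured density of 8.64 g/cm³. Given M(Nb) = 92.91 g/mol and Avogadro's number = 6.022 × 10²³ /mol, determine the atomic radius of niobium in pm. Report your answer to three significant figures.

143 pm

For a BCC cell (Z = 2), a³ = Z·M/(N_A·ρ) = 2 × 92.91 / (6.022 × 10²³ × 8.640) = 3.571 × 10^-23 cm³, so a = 3.293 × 10^-8 cm = 329.3 pm.
Atoms touch along the body diagonal, so √3·a = 4r, so r = 0.4330 × a = 143 pm.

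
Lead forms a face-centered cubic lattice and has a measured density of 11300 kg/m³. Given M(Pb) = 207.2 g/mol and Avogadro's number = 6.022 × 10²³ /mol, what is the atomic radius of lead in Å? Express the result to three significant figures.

1.75 Å

For an FCC cell (Z = 4), a³ = Z·M/(N_A·ρ) = 4 × 207.2 / (6.022 × 10²³ × 11.30) = 1.218 × 10^-22 cm³, so a = 4.957 × 10^-8 cm = 4.957 Å.
Atoms touch along the face diagonal, so √2·a = 4r, so r = 0.3536 × a = 1.75 Å.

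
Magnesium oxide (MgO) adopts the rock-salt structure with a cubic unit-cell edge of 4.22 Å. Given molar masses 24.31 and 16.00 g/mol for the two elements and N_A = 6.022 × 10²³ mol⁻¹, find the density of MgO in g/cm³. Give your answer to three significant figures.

The rock-salt structure contains Z = 4 formula units per cell; M(MgO) = 24.31 + 16.00 = 40.31 g/mol.
a³ = (4.220 × 10^-8 cm)³ = 7.515 × 10^-23 cm³.
ρ = 4 × 40.31 / (6.022 × 10²³ × 7.515 × 10^-23) = 3.563 g/cm³.

3.56 g/cm³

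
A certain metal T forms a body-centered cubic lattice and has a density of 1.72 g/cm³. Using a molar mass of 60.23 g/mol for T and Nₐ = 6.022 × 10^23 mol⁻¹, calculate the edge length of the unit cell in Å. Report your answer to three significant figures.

4.88 Å

With Z = 2 atoms per BCC cell, a³ = Z·M/(N_A·ρ) = 2 × 60.23 / (6.022 × 10²³ × 1.720 g/cm³) = 1.163 × 10^-22 cm³.
a = (1.163 × 10^-22)^(1/3) = 4.881 × 10^-8 cm = 4.88 Å.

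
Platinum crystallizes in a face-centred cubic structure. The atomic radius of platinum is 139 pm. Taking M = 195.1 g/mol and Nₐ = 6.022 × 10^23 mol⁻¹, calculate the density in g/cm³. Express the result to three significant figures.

In an FCC lattice, atoms touch along the face diagonal, so √2·a = 4r, giving a = 393.2 pm = 3.932 × 10^-8 cm.
With Z = 4, ρ = Z·M/(N_A·a³) = 4 × 195.1 / (6.022 × 10²³ × 6.077 × 10^-23) = 21.33 g/cm³.

21.3 g/cm³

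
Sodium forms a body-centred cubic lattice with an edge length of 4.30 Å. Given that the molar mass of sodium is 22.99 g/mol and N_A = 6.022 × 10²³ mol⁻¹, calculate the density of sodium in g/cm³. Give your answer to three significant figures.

0.960 g/cm³

A BCC unit cell contains Z = 2 atoms.
Cell volume: a³ = (4.30 Å)³ = (4.300 × 10^-8 cm)³ = 7.951 × 10^-23 cm³.
ρ = Z·M/(N_A·a³) = 2 × 22.99 / (6.022 × 10²³ × 7.951 × 10^-23) = 0.9603 g/cm³.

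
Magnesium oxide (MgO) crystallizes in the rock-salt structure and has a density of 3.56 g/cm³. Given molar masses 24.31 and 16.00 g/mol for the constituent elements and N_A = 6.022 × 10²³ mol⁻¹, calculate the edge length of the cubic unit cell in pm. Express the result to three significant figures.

M(MgO) = 40.31 g/mol; Z = 4 formula units per cell.
a³ = Z·M/(N_A·ρ) = 4 × 40.31 / (6.022 × 10²³ × 3.56) = 7.521 × 10^-23 cm³, so a = 4.221 × 10^-8 cm = 422 pm.

422 pm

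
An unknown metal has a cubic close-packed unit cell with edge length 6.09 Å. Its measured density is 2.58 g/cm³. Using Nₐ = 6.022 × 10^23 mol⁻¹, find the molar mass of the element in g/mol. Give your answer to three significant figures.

87.7 g/mol

An FCC cell has Z = 4 atoms; a = 6.090 × 10^-8 cm.
M = ρ·N_A·a³/Z = 2.58 × 6.022 × 10²³ × 2.259 × 10^-22 / 4 = 87.7 g/mol.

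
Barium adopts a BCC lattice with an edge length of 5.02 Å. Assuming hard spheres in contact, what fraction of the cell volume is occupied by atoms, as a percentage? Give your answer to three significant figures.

68.0%

In a BCC lattice atoms touch along the body diagonal, so √3·a = 4r, so r = 0.4330a = 2.174 Å.
Packing fraction = Z·(4/3)πr³ / a³ = 2 × (4/3)π × (2.174)³ / (5.02)³ = 0.6802 = 68.0%.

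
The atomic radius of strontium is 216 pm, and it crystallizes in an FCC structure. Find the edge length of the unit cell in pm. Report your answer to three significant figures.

In an FCC lattice, atoms touch along the face diagonal, so √2·a = 4r.
a = 4r/√2 = 4 × 216 / 1.4142 = 611 pm.

611 pm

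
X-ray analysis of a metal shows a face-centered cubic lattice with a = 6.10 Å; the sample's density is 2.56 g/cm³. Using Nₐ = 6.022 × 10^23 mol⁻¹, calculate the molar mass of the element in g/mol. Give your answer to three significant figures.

An FCC cell has Z = 4 atoms; a = 6.100 × 10^-8 cm.
M = ρ·N_A·a³/Z = 2.56 × 6.022 × 10²³ × 2.270 × 10^-22 / 4 = 87.5 g/mol.

87.5 g/mol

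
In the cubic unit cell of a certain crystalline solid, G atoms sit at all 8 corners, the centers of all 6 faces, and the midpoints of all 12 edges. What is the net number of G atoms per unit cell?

7

Corner atoms are shared by 8 cells (1/8 each), face atoms by 2 (1/2 each), edge atoms by 4 (1/4 each).
Net atoms = 8 × 1/8 + 6 × 1/2 + 12 × 1/4 = 1 + 3 + 3 = 7.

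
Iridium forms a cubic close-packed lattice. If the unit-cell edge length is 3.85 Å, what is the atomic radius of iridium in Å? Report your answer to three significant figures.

1.36 Å

In an FCC lattice, atoms touch along the face diagonal, so √2·a = 4r.
r = √2·a/4 = 1.4142 × 3.85 / 4 = 1.36 Å.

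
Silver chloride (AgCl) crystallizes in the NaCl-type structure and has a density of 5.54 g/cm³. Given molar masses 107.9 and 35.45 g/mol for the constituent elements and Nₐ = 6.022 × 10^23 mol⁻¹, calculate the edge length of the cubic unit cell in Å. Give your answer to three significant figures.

M(AgCl) = 143.35 g/mol; Z = 4 formula units per cell.
a³ = Z·M/(N_A·ρ) = 4 × 143.35 / (6.022 × 10²³ × 5.54) = 1.719 × 10^-22 cm³, so a = 5.560 × 10^-8 cm = 5.56 Å.

5.56 Å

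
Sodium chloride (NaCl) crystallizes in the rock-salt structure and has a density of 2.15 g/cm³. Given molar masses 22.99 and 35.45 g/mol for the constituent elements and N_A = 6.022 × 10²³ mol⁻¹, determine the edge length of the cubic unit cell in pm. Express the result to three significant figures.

M(NaCl) = 58.44 g/mol; Z = 4 formula units per cell.
a³ = Z·M/(N_A·ρ) = 4 × 58.44 / (6.022 × 10²³ × 2.15) = 1.805 × 10^-22 cm³, so a = 5.652 × 10^-8 cm = 565 pm.

565 pm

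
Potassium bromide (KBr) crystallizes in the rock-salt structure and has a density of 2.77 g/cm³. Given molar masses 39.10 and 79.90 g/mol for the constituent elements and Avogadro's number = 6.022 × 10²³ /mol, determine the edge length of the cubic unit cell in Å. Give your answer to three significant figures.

6.58 Å

M(KBr) = 119.0 g/mol; Z = 4 formula units per cell.
a³ = Z·M/(N_A·ρ) = 4 × 119.0 / (6.022 × 10²³ × 2.77) = 2.854 × 10^-22 cm³, so a = 6.584 × 10^-8 cm = 6.58 Å.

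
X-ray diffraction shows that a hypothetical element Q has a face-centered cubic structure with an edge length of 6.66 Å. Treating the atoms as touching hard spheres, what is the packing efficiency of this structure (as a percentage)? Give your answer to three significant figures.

In an FCC lattice atoms touch along the face diagonal, so √2·a = 4r, so r = 0.3536a = 2.355 Å.
Packing fraction = Z·(4/3)πr³ / a³ = 4 × (4/3)π × (2.355)³ / (6.66)³ = 0.7405 = 74.0%.

74.0%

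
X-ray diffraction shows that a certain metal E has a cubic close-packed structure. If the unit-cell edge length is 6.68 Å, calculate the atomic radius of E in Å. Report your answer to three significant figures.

2.36 Å

In an FCC lattice, atoms touch along the face diagonal, so √2·a = 4r.
r = √2·a/4 = 1.4142 × 6.68 / 4 = 2.36 Å.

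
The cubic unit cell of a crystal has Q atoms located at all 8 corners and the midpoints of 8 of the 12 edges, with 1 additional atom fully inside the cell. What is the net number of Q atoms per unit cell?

Corner atoms are shared by 8 cells (1/8 each), edge atoms by 4 (1/4 each), interior atoms are unshared.
Net atoms = 8 × 1/8 + 8 × 1/4 + 1 = 1 + 2 + 1 = 4.

4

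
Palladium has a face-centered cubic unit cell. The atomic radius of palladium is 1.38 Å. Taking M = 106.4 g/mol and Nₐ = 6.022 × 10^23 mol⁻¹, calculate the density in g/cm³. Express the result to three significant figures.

In an FCC lattice, atoms touch along the face diagonal, so √2·a = 4r, giving a = 3.903 Å = 3.903 × 10^-8 cm.
With Z = 4, ρ = Z·M/(N_A·a³) = 4 × 106.4 / (6.022 × 10²³ × 5.947 × 10^-23) = 11.88 g/cm³.

11.9 g/cm³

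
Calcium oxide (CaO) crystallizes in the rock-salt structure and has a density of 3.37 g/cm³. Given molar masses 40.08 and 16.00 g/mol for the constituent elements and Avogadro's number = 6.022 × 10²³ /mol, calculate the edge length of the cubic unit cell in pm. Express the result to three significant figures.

480 pm

M(CaO) = 56.08 g/mol; Z = 4 formula units per cell.
a³ = Z·M/(N_A·ρ) = 4 × 56.08 / (6.022 × 10²³ × 3.37) = 1.105 × 10^-22 cm³, so a = 4.799 × 10^-8 cm = 480 pm.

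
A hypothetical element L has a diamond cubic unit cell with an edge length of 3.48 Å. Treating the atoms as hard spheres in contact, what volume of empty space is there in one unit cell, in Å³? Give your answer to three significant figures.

In a diamond cubic lattice nearest neighbors lie along the body diagonal with √3·a = 8r, so r = 0.2165a = 0.7534 Å.
V_cell = a³ = 42.14 Å³; V_atoms = 8 × (4/3)πr³ = 14.33 Å³.
Empty space = 42.14 − 14.33 = 27.8 Å³.

27.8 Å³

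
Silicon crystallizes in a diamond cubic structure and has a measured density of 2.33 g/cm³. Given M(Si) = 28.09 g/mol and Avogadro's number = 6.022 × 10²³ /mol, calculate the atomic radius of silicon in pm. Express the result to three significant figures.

118 pm

For a diamond cubic cell (Z = 8), a³ = Z·M/(N_A·ρ) = 8 × 28.09 / (6.022 × 10²³ × 2.330) = 1.602 × 10^-22 cm³, so a = 5.431 × 10^-8 cm = 543.1 pm.
Nearest neighbors lie along the body diagonal with √3·a = 8r, so r = 0.2165 × a = 118 pm.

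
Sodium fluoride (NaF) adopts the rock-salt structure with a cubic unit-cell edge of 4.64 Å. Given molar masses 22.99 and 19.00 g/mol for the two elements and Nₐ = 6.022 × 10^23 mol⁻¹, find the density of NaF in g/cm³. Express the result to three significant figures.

The rock-salt structure contains Z = 4 formula units per cell; M(NaF) = 22.99 + 19.00 = 41.99 g/mol.
a³ = (4.640 × 10^-8 cm)³ = 9.990 × 10^-23 cm³.
ρ = 4 × 41.99 / (6.022 × 10²³ × 9.990 × 10^-23) = 2.792 g/cm³.

2.79 g/cm³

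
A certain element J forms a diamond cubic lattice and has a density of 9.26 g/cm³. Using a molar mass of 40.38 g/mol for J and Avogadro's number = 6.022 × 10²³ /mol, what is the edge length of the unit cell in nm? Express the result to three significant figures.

0.387 nm

With Z = 8 atoms per diamond cubic cell, a³ = Z·M/(N_A·ρ) = 8 × 40.38 / (6.022 × 10²³ × 9.260 g/cm³) = 5.793 × 10^-23 cm³.
a = (5.793 × 10^-23)^(1/3) = 3.869 × 10^-8 cm = 0.387 nm.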